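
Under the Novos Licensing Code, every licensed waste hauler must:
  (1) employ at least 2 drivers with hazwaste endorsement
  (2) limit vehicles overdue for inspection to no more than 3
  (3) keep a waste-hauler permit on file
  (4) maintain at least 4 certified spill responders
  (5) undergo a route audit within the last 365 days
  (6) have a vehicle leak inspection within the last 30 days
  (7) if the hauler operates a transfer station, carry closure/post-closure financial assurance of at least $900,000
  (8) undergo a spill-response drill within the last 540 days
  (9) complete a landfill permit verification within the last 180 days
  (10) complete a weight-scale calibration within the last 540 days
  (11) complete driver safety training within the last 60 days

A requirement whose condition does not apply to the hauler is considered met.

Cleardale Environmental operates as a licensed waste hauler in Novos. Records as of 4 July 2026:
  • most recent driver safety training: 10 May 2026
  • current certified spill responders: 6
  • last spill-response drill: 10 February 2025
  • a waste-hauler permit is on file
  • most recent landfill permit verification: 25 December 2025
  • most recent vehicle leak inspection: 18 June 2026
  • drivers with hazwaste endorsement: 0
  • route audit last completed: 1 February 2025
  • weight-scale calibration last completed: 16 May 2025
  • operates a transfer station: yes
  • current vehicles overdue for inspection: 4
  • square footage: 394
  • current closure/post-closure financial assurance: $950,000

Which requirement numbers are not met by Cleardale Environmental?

1. drivers with hazwaste endorsement 0 < 2 → not met
2. vehicles overdue for inspection 4 > 3 → not met
3. waste-hauler permit present → met
4. certified spill responders 6 ≥ 4 → met
5. route audit 518 days ago vs limit 365 → not met
6. vehicle leak inspection 16 days ago vs limit 30 → met
7. condition 'operates a transfer station' holds; closure/post-closure financial assurance $950,000 ≥ $900,000 → met
8. spill-response drill 509 days ago vs limit 540 → met
9. landfill permit verification 191 days ago vs limit 180 → not met
10. weight-scale calibration 414 days ago vs limit 540 → met
11. driver safety training 55 days ago vs limit 60 → met
Not met: 1, 2, 5, 9

1, 2, 5, 9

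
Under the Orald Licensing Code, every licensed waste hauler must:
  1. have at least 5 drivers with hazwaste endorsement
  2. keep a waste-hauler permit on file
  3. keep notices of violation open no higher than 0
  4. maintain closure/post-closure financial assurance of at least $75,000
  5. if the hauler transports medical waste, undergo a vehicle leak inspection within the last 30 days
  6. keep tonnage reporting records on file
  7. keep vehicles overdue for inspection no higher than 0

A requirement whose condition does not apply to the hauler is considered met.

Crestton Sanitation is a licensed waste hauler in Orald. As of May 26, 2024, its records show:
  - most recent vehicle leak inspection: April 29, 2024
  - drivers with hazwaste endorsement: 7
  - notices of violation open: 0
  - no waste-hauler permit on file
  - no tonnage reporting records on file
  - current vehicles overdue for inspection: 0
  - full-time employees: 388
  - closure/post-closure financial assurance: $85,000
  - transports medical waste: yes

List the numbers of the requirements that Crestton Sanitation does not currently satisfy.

1. drivers with hazwaste endorsement 7 ≥ 5 → met
2. waste-hauler permit absent → not met
3. notices of violation open 0 ≤ 0 → met
4. closure/post-closure financial assurance $85,000 ≥ $75,000 → met
5. condition 'transports medical waste' holds; vehicle leak inspection 27 days ago vs limit 30 → met
6. tonnage reporting records absent → not met
7. vehicles overdue for inspection 0 ≤ 0 → met
Not met: 2, 6

2, 6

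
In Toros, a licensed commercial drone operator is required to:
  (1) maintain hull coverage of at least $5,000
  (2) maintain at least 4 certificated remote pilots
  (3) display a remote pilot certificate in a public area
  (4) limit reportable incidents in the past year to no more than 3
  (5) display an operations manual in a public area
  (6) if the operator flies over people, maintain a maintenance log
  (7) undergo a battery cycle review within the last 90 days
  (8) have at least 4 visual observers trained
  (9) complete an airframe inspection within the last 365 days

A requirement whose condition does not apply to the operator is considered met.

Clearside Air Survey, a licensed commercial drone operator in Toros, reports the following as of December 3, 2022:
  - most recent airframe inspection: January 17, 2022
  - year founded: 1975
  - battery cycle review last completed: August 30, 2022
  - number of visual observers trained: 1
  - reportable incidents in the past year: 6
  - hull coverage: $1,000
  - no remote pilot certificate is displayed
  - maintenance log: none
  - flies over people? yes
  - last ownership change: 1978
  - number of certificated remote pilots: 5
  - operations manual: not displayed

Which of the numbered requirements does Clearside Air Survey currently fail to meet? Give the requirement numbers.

1, 3, 4, 5, 6, 7, 8

1. hull coverage $1,000 < $5,000 → not met
2. certificated remote pilots 5 ≥ 4 → met
3. remote pilot certificate absent → not met
4. reportable incidents in the past year 6 > 3 → not met
5. operations manual absent → not met
6. condition 'flies over people' holds; maintenance log absent → not met
7. battery cycle review 95 days ago vs limit 90 → not met
8. visual observers trained 1 < 4 → not met
9. airframe inspection 320 days ago vs limit 365 → met
Not met: 1, 3, 4, 5, 6, 7, 8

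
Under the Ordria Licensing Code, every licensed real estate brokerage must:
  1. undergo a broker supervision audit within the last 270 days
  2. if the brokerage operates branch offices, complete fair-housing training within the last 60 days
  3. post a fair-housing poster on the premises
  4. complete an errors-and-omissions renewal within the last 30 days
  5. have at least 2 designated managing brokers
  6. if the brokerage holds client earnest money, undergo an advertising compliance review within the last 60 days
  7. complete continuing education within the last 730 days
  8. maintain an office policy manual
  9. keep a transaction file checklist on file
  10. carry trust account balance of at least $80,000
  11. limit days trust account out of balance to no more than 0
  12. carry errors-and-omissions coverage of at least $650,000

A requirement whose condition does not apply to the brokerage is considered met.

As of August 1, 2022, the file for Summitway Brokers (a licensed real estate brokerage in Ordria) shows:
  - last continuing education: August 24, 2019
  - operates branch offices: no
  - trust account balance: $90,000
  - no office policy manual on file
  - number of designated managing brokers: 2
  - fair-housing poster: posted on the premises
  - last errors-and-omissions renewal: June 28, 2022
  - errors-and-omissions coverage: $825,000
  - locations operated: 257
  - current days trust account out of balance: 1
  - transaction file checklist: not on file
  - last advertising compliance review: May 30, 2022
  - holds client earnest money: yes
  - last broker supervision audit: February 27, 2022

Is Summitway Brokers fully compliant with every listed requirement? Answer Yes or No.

1. broker supervision audit 155 days ago vs limit 270 → met
2. condition 'operates branch offices' does not hold → requirement n/a → met
3. fair-housing poster present → met
4. errors-and-omissions renewal 34 days ago vs limit 30 → not met
5. designated managing brokers 2 ≥ 2 → met
6. condition 'holds client earnest money' holds; advertising compliance review 63 days ago vs limit 60 → not met
7. continuing education 1073 days ago vs limit 730 → not met
8. office policy manual absent → not met
9. transaction file checklist absent → not met
10. trust account balance $90,000 ≥ $80,000 → met
11. days trust account out of balance 1 > 0 → not met
12. errors-and-omissions coverage $825,000 ≥ $650,000 → met
Not met: 4, 6, 7, 8, 9, 11

No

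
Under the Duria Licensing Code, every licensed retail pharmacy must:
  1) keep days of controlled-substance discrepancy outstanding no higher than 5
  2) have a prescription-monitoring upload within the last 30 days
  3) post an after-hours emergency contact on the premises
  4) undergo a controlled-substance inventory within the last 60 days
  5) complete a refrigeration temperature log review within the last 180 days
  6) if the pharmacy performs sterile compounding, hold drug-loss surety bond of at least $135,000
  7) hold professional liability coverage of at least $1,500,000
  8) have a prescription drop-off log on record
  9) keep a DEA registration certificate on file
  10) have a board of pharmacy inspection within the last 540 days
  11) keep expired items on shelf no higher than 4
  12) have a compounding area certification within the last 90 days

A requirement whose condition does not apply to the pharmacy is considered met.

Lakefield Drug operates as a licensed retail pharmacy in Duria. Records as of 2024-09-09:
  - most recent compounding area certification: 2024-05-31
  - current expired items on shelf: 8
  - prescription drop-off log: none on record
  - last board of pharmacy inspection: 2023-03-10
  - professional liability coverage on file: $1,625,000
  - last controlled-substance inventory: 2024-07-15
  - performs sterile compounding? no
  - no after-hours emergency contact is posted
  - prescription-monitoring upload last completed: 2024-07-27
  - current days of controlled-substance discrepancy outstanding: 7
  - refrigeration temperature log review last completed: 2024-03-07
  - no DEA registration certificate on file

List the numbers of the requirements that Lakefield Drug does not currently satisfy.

1. days of controlled-substance discrepancy outstanding 7 > 5 → not met
2. prescription-monitoring upload 44 days ago vs limit 30 → not met
3. after-hours emergency contact absent → not met
4. controlled-substance inventory 56 days ago vs limit 60 → met
5. refrigeration temperature log review 186 days ago vs limit 180 → not met
6. condition 'performs sterile compounding' does not hold → requirement n/a → met
7. professional liability coverage $1,625,000 ≥ $1,500,000 → met
8. prescription drop-off log absent → not met
9. DEA registration certificate absent → not met
10. board of pharmacy inspection 549 days ago vs limit 540 → not met
11. expired items on shelf 8 > 4 → not met
12. compounding area certification 101 days ago vs limit 90 → not met
Not met: 1, 2, 3, 5, 8, 9, 10, 11, 12

1, 2, 3, 5, 8, 9, 10, 11, 12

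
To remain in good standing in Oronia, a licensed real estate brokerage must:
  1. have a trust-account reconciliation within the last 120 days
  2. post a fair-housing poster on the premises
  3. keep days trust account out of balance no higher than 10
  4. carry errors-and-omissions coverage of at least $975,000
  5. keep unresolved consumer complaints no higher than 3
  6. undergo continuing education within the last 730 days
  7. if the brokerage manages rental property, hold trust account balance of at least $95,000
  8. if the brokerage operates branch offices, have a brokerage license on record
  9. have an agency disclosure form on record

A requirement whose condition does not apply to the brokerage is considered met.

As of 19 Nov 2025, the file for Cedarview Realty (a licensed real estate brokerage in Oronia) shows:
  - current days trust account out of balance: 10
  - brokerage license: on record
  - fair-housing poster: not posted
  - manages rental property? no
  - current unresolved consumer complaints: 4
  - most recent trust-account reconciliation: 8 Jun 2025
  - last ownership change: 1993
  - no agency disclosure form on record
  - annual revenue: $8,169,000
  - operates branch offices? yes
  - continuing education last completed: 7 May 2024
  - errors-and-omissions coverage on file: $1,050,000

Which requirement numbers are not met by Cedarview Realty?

1, 2, 5, 9

1. trust-account reconciliation 164 days ago vs limit 120 → not met
2. fair-housing poster absent → not met
3. days trust account out of balance 10 ≤ 10 → met
4. errors-and-omissions coverage $1,050,000 ≥ $975,000 → met
5. unresolved consumer complaints 4 > 3 → not met
6. continuing education 561 days ago vs limit 730 → met
7. condition 'manages rental property' does not hold → requirement n/a → met
8. condition 'operates branch offices' holds; brokerage license present → met
9. agency disclosure form absent → not met
Not met: 1, 2, 5, 9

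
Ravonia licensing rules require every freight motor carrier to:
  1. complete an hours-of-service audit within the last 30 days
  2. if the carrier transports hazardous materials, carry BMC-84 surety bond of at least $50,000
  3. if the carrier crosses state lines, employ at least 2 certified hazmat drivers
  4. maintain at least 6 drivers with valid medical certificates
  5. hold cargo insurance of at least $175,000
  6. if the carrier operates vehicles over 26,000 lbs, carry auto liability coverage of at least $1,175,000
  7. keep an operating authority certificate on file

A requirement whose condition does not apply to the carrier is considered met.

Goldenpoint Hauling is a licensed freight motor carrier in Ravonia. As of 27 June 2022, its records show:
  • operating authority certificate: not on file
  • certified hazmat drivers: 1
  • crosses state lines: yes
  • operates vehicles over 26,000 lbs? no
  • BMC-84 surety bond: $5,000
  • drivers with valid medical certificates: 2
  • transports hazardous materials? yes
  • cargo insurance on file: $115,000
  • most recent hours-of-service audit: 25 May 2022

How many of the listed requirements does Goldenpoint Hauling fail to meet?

1. hours-of-service audit 33 days ago vs limit 30 → not met
2. condition 'transports hazardous materials' holds; BMC-84 surety bond $5,000 < $50,000 → not met
3. condition 'crosses state lines' holds; certified hazmat drivers 1 < 2 → not met
4. drivers with valid medical certificates 2 < 6 → not met
5. cargo insurance $115,000 < $175,000 → not met
6. condition 'operates vehicles over 26,000 lbs' does not hold → requirement n/a → met
7. operating authority certificate absent → not met
Not met: 6 of 7

6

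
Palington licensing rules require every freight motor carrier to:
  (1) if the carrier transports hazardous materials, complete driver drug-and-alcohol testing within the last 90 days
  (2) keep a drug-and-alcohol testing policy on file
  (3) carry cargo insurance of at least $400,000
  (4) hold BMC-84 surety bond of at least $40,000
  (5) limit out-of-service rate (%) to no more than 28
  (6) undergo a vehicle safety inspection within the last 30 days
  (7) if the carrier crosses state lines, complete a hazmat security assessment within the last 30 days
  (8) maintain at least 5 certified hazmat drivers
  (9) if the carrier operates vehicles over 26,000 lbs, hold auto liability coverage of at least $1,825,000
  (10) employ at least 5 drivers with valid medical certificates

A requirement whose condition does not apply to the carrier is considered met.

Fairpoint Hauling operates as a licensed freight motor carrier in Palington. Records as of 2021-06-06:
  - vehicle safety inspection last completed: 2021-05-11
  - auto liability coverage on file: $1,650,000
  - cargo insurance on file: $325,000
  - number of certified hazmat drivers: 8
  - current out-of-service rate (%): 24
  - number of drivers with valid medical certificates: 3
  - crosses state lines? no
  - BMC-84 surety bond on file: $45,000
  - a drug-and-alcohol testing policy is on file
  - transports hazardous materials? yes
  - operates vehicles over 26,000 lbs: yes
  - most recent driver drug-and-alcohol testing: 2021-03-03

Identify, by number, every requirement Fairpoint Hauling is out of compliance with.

1, 3, 9, 10

1. condition 'transports hazardous materials' holds; driver drug-and-alcohol testing 95 days ago vs limit 90 → not met
2. drug-and-alcohol testing policy present → met
3. cargo insurance $325,000 < $400,000 → not met
4. BMC-84 surety bond $45,000 ≥ $40,000 → met
5. out-of-service rate (%) 24 ≤ 28 → met
6. vehicle safety inspection 26 days ago vs limit 30 → met
7. condition 'crosses state lines' does not hold → requirement n/a → met
8. certified hazmat drivers 8 ≥ 5 → met
9. condition 'operates vehicles over 26,000 lbs' holds; auto liability coverage $1,650,000 < $1,825,000 → not met
10. drivers with valid medical certificates 3 < 5 → not met
Not met: 1, 3, 9, 10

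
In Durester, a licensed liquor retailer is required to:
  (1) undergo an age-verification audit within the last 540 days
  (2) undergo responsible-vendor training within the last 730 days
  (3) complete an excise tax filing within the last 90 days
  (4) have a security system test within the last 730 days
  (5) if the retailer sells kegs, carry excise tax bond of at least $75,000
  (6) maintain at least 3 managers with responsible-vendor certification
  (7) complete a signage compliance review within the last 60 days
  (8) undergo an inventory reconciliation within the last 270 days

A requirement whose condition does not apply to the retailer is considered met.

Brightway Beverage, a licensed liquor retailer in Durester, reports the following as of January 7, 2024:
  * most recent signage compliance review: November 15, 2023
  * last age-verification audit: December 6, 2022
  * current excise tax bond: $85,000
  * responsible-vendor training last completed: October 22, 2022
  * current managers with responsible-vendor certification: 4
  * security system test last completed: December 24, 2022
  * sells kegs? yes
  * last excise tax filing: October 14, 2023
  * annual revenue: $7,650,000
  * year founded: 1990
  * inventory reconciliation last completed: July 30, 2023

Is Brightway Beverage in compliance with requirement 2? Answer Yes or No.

Yes

2. responsible-vendor training 442 days ago vs limit 730 → met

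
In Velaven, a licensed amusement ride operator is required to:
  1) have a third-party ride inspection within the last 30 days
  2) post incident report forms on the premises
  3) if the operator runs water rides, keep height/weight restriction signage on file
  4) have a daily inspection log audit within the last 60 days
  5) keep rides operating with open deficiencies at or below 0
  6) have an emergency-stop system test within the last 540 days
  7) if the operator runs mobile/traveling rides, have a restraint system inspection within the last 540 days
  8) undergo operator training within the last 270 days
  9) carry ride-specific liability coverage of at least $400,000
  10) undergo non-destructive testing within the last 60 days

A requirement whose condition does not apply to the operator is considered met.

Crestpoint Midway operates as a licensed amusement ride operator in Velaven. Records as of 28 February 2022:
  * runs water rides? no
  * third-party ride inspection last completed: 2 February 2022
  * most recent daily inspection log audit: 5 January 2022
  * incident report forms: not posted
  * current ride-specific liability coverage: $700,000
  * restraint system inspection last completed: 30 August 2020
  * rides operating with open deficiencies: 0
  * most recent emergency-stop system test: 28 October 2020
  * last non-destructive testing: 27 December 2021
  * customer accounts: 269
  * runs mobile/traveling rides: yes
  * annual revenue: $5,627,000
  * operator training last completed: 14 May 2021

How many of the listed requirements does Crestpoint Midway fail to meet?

4

1. third-party ride inspection 26 days ago vs limit 30 → met
2. incident report forms absent → not met
3. condition 'runs water rides' does not hold → requirement n/a → met
4. daily inspection log audit 54 days ago vs limit 60 → met
5. rides operating with open deficiencies 0 ≤ 0 → met
6. emergency-stop system test 488 days ago vs limit 540 → met
7. condition 'runs mobile/traveling rides' holds; restraint system inspection 547 days ago vs limit 540 → not met
8. operator training 290 days ago vs limit 270 → not met
9. ride-specific liability coverage $700,000 ≥ $400,000 → met
10. non-destructive testing 63 days ago vs limit 60 → not met
Not met: 4 of 10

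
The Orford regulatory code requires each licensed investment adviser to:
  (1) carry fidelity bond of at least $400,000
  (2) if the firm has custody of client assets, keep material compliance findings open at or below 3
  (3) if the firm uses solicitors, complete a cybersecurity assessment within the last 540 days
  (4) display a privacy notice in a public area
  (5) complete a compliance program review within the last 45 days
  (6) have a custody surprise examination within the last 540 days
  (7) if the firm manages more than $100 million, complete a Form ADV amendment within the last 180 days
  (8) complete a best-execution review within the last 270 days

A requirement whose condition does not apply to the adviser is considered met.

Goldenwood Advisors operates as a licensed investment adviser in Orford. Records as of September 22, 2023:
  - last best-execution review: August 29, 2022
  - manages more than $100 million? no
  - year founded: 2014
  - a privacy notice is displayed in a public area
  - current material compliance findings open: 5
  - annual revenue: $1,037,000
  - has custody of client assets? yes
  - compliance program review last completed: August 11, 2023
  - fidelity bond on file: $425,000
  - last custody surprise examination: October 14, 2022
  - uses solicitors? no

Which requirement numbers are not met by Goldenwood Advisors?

1. fidelity bond $425,000 ≥ $400,000 → met
2. condition 'has custody of client assets' holds; material compliance findings open 5 > 3 → not met
3. condition 'uses solicitors' does not hold → requirement n/a → met
4. privacy notice present → met
5. compliance program review 42 days ago vs limit 45 → met
6. custody surprise examination 343 days ago vs limit 540 → met
7. condition 'manages more than $100 million' does not hold → requirement n/a → met
8. best-execution review 389 days ago vs limit 270 → not met
Not met: 2, 8

2, 8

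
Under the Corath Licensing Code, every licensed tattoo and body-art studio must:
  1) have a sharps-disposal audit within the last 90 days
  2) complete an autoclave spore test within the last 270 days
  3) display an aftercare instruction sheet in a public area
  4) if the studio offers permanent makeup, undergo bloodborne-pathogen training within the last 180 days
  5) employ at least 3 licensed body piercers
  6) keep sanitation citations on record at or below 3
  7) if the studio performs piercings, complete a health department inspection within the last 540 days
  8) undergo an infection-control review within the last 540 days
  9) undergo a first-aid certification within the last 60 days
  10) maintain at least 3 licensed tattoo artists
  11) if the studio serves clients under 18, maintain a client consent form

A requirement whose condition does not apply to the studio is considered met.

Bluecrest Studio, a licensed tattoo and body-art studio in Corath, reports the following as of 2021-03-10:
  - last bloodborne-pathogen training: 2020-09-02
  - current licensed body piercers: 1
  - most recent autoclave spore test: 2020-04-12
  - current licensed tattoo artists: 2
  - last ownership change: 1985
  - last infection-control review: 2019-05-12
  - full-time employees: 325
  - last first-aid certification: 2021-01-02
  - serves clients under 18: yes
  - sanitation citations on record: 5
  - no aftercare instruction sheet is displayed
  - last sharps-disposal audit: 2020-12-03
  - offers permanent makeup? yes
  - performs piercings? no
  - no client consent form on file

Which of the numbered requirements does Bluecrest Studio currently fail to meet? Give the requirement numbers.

1, 2, 3, 4, 5, 6, 8, 9, 10, 11

1. sharps-disposal audit 97 days ago vs limit 90 → not met
2. autoclave spore test 332 days ago vs limit 270 → not met
3. aftercare instruction sheet absent → not met
4. condition 'offers permanent makeup' holds; bloodborne-pathogen training 189 days ago vs limit 180 → not met
5. licensed body piercers 1 < 3 → not met
6. sanitation citations on record 5 > 3 → not met
7. condition 'performs piercings' does not hold → requirement n/a → met
8. infection-control review 668 days ago vs limit 540 → not met
9. first-aid certification 67 days ago vs limit 60 → not met
10. licensed tattoo artists 2 < 3 → not met
11. condition 'serves clients under 18' holds; client consent form absent → not met
Not met: 1, 2, 3, 4, 5, 6, 8, 9, 10, 11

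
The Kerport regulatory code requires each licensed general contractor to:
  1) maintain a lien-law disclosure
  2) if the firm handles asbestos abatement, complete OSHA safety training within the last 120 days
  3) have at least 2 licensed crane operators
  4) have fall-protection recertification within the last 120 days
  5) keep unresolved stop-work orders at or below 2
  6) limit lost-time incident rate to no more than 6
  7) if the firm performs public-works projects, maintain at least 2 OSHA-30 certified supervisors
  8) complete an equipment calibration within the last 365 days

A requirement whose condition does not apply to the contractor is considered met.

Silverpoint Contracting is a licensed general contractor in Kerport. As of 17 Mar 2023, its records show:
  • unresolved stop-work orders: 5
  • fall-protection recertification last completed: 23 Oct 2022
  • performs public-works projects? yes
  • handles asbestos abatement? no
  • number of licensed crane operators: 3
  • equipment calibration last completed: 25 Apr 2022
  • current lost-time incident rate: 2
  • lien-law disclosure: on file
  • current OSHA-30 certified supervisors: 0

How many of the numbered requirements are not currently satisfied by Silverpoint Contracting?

1. lien-law disclosure present → met
2. condition 'handles asbestos abatement' does not hold → requirement n/a → met
3. licensed crane operators 3 ≥ 2 → met
4. fall-protection recertification 145 days ago vs limit 120 → not met
5. unresolved stop-work orders 5 > 2 → not met
6. lost-time incident rate 2 ≤ 6 → met
7. condition 'performs public-works projects' holds; OSHA-30 certified supervisors 0 < 2 → not met
8. equipment calibration 326 days ago vs limit 365 → met
Not met: 3 of 8

3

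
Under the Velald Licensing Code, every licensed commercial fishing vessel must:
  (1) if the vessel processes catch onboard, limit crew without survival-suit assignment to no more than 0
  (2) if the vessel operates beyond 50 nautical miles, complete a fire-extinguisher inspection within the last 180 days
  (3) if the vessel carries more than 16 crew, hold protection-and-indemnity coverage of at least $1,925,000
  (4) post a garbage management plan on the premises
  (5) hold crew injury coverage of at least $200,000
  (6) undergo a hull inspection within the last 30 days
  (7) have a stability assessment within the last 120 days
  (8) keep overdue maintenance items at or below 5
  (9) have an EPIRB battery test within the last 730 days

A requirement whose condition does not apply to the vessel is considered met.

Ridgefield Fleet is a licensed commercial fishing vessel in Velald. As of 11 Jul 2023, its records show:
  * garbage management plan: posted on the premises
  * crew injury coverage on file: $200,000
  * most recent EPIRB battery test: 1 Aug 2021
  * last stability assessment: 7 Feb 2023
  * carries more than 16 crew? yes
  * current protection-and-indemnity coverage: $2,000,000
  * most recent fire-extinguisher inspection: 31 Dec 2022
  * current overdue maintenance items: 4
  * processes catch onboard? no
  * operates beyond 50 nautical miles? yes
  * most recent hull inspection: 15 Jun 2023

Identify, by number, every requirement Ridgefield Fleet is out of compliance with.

2, 7

1. condition 'processes catch onboard' does not hold → requirement n/a → met
2. condition 'operates beyond 50 nautical miles' holds; fire-extinguisher inspection 192 days ago vs limit 180 → not met
3. condition 'carries more than 16 crew' holds; protection-and-indemnity coverage $2,000,000 ≥ $1,925,000 → met
4. garbage management plan present → met
5. crew injury coverage $200,000 ≥ $200,000 → met
6. hull inspection 26 days ago vs limit 30 → met
7. stability assessment 154 days ago vs limit 120 → not met
8. overdue maintenance items 4 ≤ 5 → met
9. EPIRB battery test 709 days ago vs limit 730 → met
Not met: 2, 7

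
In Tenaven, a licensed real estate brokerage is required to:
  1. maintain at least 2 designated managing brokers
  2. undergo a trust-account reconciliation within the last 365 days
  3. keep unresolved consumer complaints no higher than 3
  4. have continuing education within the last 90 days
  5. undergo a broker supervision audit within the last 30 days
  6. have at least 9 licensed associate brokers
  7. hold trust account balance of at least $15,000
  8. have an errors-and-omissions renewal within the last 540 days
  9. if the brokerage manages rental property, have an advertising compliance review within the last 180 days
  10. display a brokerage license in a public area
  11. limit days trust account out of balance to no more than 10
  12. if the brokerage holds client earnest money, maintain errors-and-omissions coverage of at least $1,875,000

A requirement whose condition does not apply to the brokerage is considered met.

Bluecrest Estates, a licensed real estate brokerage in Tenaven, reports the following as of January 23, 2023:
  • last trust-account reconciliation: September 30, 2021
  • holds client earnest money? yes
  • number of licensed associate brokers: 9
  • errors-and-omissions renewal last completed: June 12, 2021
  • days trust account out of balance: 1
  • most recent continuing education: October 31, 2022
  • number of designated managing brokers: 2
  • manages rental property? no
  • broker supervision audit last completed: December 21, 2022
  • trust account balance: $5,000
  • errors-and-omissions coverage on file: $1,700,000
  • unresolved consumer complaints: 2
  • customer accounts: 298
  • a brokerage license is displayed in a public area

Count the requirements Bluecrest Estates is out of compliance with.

1. designated managing brokers 2 ≥ 2 → met
2. trust-account reconciliation 480 days ago vs limit 365 → not met
3. unresolved consumer complaints 2 ≤ 3 → met
4. continuing education 84 days ago vs limit 90 → met
5. broker supervision audit 33 days ago vs limit 30 → not met
6. licensed associate brokers 9 ≥ 9 → met
7. trust account balance $5,000 < $15,000 → not met
8. errors-and-omissions renewal 590 days ago vs limit 540 → not met
9. condition 'manages rental property' does not hold → requirement n/a → met
10. brokerage license present → met
11. days trust account out of balance 1 ≤ 10 → met
12. condition 'holds client earnest money' holds; errors-and-omissions coverage $1,700,000 < $1,875,000 → not met
Not met: 5 of 12

5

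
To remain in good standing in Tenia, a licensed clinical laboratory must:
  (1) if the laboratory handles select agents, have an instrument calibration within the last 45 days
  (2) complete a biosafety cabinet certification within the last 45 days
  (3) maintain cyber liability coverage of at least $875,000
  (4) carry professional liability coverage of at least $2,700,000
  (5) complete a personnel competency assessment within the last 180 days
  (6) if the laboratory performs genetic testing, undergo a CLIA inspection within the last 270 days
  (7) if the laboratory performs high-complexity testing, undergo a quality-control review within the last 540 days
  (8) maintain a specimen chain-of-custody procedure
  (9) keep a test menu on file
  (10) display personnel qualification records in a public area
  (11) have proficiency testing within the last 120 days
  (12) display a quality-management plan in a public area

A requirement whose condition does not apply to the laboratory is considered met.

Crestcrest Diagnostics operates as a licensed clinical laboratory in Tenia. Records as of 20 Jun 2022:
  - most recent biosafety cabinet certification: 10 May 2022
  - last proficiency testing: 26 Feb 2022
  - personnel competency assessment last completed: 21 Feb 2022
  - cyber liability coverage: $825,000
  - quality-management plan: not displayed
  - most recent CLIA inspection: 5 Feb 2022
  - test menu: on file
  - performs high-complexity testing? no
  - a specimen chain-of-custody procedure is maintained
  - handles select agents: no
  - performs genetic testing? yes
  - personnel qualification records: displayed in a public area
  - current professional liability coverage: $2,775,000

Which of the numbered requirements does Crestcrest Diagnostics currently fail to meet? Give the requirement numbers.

3, 12

1. condition 'handles select agents' does not hold → requirement n/a → met
2. biosafety cabinet certification 41 days ago vs limit 45 → met
3. cyber liability coverage $825,000 < $875,000 → not met
4. professional liability coverage $2,775,000 ≥ $2,700,000 → met
5. personnel competency assessment 119 days ago vs limit 180 → met
6. condition 'performs genetic testing' holds; CLIA inspection 135 days ago vs limit 270 → met
7. condition 'performs high-complexity testing' does not hold → requirement n/a → met
8. specimen chain-of-custody procedure present → met
9. test menu present → met
10. personnel qualification records present → met
11. proficiency testing 114 days ago vs limit 120 → met
12. quality-management plan absent → not met
Not met: 3, 12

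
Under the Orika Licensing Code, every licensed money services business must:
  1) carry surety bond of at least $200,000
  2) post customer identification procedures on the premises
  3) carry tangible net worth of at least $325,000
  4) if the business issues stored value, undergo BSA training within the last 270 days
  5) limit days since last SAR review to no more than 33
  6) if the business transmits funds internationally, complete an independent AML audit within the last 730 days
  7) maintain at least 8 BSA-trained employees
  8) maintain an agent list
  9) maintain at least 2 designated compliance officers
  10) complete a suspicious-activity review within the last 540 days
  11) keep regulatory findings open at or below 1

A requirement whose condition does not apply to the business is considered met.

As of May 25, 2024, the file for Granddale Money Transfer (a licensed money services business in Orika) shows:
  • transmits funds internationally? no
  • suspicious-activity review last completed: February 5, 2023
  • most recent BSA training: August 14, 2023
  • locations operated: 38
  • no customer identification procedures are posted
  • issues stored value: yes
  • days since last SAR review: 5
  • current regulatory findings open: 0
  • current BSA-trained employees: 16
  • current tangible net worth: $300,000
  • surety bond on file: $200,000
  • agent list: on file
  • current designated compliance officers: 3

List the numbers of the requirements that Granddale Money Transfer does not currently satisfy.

1. surety bond $200,000 ≥ $200,000 → met
2. customer identification procedures absent → not met
3. tangible net worth $300,000 < $325,000 → not met
4. condition 'issues stored value' holds; BSA training 285 days ago vs limit 270 → not met
5. days since last SAR review 5 ≤ 33 → met
6. condition 'transmits funds internationally' does not hold → requirement n/a → met
7. BSA-trained employees 16 ≥ 8 → met
8. agent list present → met
9. designated compliance officers 3 ≥ 2 → met
10. suspicious-activity review 475 days ago vs limit 540 → met
11. regulatory findings open 0 ≤ 1 → met
Not met: 2, 3, 4

2, 3, 4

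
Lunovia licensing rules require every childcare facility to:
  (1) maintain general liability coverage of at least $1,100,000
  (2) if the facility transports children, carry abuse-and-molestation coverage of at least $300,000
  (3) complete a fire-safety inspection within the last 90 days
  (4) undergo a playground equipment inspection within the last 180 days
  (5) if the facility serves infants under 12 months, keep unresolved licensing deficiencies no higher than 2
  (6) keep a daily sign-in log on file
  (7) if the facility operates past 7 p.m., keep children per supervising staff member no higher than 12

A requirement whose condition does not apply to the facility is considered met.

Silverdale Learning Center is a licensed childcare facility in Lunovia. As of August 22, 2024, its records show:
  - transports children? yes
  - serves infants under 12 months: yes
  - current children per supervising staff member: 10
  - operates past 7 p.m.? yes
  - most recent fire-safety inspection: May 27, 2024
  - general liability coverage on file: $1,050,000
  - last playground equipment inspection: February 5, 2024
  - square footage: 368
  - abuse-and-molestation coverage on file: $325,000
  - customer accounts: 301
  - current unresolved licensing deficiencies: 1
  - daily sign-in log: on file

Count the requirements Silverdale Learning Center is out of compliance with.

1. general liability coverage $1,050,000 < $1,100,000 → not met
2. condition 'transports children' holds; abuse-and-molestation coverage $325,000 ≥ $300,000 → met
3. fire-safety inspection 87 days ago vs limit 90 → met
4. playground equipment inspection 199 days ago vs limit 180 → not met
5. condition 'serves infants under 12 months' holds; unresolved licensing deficiencies 1 ≤ 2 → met
6. daily sign-in log present → met
7. condition 'operates past 7 p.m.' holds; children per supervising staff member 10 ≤ 12 → met
Not met: 2 of 7

2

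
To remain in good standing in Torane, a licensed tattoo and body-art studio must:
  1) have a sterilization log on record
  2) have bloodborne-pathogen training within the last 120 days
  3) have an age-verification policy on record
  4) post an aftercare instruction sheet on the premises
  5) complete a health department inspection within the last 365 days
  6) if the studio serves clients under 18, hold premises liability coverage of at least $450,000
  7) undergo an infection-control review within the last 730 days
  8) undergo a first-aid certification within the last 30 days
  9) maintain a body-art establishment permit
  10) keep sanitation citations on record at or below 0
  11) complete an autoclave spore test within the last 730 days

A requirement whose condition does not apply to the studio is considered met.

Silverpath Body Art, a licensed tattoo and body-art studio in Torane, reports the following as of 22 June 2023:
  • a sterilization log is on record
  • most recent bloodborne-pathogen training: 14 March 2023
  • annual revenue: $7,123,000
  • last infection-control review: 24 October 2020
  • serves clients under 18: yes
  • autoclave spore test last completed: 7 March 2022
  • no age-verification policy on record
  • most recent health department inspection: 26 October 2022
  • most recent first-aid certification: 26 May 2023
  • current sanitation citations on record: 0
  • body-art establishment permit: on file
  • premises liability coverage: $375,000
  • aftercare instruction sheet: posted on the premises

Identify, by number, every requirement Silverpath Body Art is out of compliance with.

1. sterilization log present → met
2. bloodborne-pathogen training 100 days ago vs limit 120 → met
3. age-verification policy absent → not met
4. aftercare instruction sheet present → met
5. health department inspection 239 days ago vs limit 365 → met
6. condition 'serves clients under 18' holds; premises liability coverage $375,000 < $450,000 → not met
7. infection-control review 971 days ago vs limit 730 → not met
8. first-aid certification 27 days ago vs limit 30 → met
9. body-art establishment permit present → met
10. sanitation citations on record 0 ≤ 0 → met
11. autoclave spore test 472 days ago vs limit 730 → met
Not met: 3, 6, 7

3, 6, 7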